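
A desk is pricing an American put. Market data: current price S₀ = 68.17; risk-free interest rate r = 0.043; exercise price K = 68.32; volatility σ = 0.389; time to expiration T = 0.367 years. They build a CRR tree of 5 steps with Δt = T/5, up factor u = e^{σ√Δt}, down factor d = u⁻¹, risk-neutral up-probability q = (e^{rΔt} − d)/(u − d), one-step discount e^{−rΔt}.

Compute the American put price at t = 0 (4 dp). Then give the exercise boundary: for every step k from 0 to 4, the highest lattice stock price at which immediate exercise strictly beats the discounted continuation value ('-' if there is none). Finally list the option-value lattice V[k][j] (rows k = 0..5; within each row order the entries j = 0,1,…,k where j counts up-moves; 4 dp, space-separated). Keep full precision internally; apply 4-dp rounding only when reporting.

price = 6.3180
boundary = - - - 49.6916 55.2145
tree:
6.3180
9.4467 3.0846
13.5926 5.1693 0.9230
18.6284 8.4108 1.8107 0.0000
23.5989 13.1055 3.5523 0.0000 0.0000
28.0721 18.6284 6.9688 0.0000 0.0000 0.0000

params: Δt=0.07340 u=1.11114 d=0.89997 q=0.48865 e^(-rΔt)=0.99685
t_5 payoffs: 28.0721 18.6284 6.9688 0.0000 0.0000 0.0000
t_4: node(4,0) S=44.7211 payoff=23.5989 vs cont=23.3836 → 23.5989 [stop]  node(4,1) S=55.2145 payoff=13.1055 vs cont=12.8902 → 13.1055 [stop]  node(4,2) S=68.1700 payoff=0.1500 vs cont=3.5523 → 3.5523 [wait]  node(4,3) S=84.1654 payoff=0.0000 vs cont=0.0000 → 0.0000 [wait]  node(4,4) S=103.9139 payoff=0.0000 vs cont=0.0000 → 0.0000 [wait]  ⇒ S*(4)=55.2145
t_3: node(3,0) S=49.6916 payoff=18.6284 vs cont=18.4131 → 18.6284 [stop]  node(3,1) S=61.3512 payoff=6.9688 vs cont=8.4108 → 8.4108 [wait]  node(3,2) S=75.7466 payoff=0.0000 vs cont=1.8107 → 1.8107 [wait]  node(3,3) S=93.5198 payoff=0.0000 vs cont=0.0000 → 0.0000 [wait]  ⇒ S*(3)=49.6916
t_2: node(2,0) S=55.2145 payoff=13.1055 vs cont=13.5926 → 13.5926 [wait]  node(2,1) S=68.1700 payoff=0.1500 vs cont=5.1693 → 5.1693 [wait]  node(2,2) S=84.1654 payoff=0.0000 vs cont=0.9230 → 0.9230 [wait]  ⇒ S*(2)=-
t_1: node(1,0) S=61.3512 payoff=6.9688 vs cont=9.4467 → 9.4467 [wait]  node(1,1) S=75.7466 payoff=0.0000 vs cont=3.0846 → 3.0846 [wait]  ⇒ S*(1)=-
t_0: node(0,0) S=68.1700 payoff=0.1500 vs cont=6.3180 → 6.3180 [wait]  ⇒ S*(0)=-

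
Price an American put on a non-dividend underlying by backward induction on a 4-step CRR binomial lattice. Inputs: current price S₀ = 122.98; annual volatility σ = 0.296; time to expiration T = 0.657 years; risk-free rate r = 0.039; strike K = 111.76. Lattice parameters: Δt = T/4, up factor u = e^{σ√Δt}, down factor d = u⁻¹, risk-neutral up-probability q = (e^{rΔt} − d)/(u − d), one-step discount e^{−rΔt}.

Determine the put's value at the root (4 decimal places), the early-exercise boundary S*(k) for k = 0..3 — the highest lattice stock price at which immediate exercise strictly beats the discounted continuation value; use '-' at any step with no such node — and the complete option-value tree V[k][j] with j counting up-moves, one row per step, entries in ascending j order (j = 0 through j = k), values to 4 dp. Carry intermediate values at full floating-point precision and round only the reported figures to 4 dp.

Δt=0.16425  u=1.12745  d=0.88695  q=0.49677  discount=0.99361
step 4 (expiry): payoffs max(K−S,0) = 35.6505 15.0132 0.0000 0.0000 0.0000
step 3: (k=3,j=0): S=85.8100, (K−S)⁺=25.9500, hold=25.2364 ⇒ V=25.9500 exercise | (k=3,j=1): S=109.0776, (K−S)⁺=2.6824, hold=7.5069 ⇒ V=7.5069 continue | (k=3,j=2): S=138.6543, (K−S)⁺=0.0000, hold=0.0000 ⇒ V=0.0000 continue | (k=3,j=3): S=176.2509, (K−S)⁺=0.0000, hold=0.0000 ⇒ V=0.0000 continue  boundary S*=85.8100
step 2: (k=2,j=0): S=96.7468, (K−S)⁺=15.0132, hold=16.6809 ⇒ V=16.6809 continue | (k=2,j=1): S=122.9800, (K−S)⁺=0.0000, hold=3.7536 ⇒ V=3.7536 continue | (k=2,j=2): S=156.3264, (K−S)⁺=0.0000, hold=0.0000 ⇒ V=0.0000 continue  boundary S*=-
step 1: (k=1,j=0): S=109.0776, (K−S)⁺=2.6824, hold=10.1936 ⇒ V=10.1936 continue | (k=1,j=1): S=138.6543, (K−S)⁺=0.0000, hold=1.8769 ⇒ V=1.8769 continue  boundary S*=-
step 0: (k=0,j=0): S=122.9800, (K−S)⁺=0.0000, hold=6.0234 ⇒ V=6.0234 continue  boundary S*=-

price = 6.0234
boundary = - - - 85.8100
tree:
6.0234
10.1936 1.8769
16.6809 3.7536 0.0000
25.9500 7.5069 0.0000 0.0000
35.6505 15.0132 0.0000 0.0000 0.0000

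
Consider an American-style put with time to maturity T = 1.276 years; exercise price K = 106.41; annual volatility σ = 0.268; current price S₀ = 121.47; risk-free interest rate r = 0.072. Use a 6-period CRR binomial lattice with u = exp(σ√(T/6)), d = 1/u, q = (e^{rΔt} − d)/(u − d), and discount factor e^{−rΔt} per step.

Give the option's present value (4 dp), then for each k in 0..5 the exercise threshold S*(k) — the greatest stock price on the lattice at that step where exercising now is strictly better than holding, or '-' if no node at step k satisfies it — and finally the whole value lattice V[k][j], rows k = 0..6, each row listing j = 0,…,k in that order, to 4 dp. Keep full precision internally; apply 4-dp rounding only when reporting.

price = 5.1155
boundary = - - - 83.8388 74.0919 83.8388
tree:
5.1155
8.6816 2.1194
14.2778 3.9990 0.5234
22.5712 7.3793 1.1343 0.0000
32.3181 13.2034 2.4580 0.0000 0.0000
40.9319 22.5712 5.3263 0.0000 0.0000 0.0000
48.5443 32.3181 11.5420 0.0000 0.0000 0.0000 0.0000

params: Δt=0.21267 u=1.13155 d=0.88374 q=0.53141 e^(-rΔt)=0.98480
t_6 payoffs: 48.5443 32.3181 11.5420 0.0000 0.0000 0.0000 0.0000
t_5: node(5,0) S=65.4781 payoff=40.9319 vs cont=39.3150 → 40.9319 [stop]  node(5,1) S=83.8388 payoff=22.5712 vs cont=20.9542 → 22.5712 [stop]  node(5,2) S=107.3481 payoff=0.0000 vs cont=5.3263 → 5.3263 [wait]  node(5,3) S=137.4496 payoff=0.0000 vs cont=0.0000 → 0.0000 [wait]  node(5,4) S=175.9920 payoff=0.0000 vs cont=0.0000 → 0.0000 [wait]  node(5,5) S=225.3419 payoff=0.0000 vs cont=0.0000 → 0.0000 [wait]  ⇒ S*(5)=83.8388
t_4: node(4,0) S=74.0919 payoff=32.3181 vs cont=30.7012 → 32.3181 [stop]  node(4,1) S=94.8680 payoff=11.5420 vs cont=13.2034 → 13.2034 [wait]  node(4,2) S=121.4700 payoff=0.0000 vs cont=2.4580 → 2.4580 [wait]  node(4,3) S=155.5315 payoff=0.0000 vs cont=0.0000 → 0.0000 [wait]  node(4,4) S=199.1441 payoff=0.0000 vs cont=0.0000 → 0.0000 [wait]  ⇒ S*(4)=74.0919
t_3: node(3,0) S=83.8388 payoff=22.5712 vs cont=21.8237 → 22.5712 [stop]  node(3,1) S=107.3481 payoff=0.0000 vs cont=7.3793 → 7.3793 [wait]  node(3,2) S=137.4496 payoff=0.0000 vs cont=1.1343 → 1.1343 [wait]  node(3,3) S=175.9920 payoff=0.0000 vs cont=0.0000 → 0.0000 [wait]  ⇒ S*(3)=83.8388
t_2: node(2,0) S=94.8680 payoff=11.5420 vs cont=14.2778 → 14.2778 [wait]  node(2,1) S=121.4700 payoff=0.0000 vs cont=3.9990 → 3.9990 [wait]  node(2,2) S=155.5315 payoff=0.0000 vs cont=0.5234 → 0.5234 [wait]  ⇒ S*(2)=-
t_1: node(1,0) S=107.3481 payoff=0.0000 vs cont=8.6816 → 8.6816 [wait]  node(1,1) S=137.4496 payoff=0.0000 vs cont=2.1194 → 2.1194 [wait]  ⇒ S*(1)=-
t_0: node(0,0) S=121.4700 payoff=0.0000 vs cont=5.1155 → 5.1155 [wait]  ⇒ S*(0)=-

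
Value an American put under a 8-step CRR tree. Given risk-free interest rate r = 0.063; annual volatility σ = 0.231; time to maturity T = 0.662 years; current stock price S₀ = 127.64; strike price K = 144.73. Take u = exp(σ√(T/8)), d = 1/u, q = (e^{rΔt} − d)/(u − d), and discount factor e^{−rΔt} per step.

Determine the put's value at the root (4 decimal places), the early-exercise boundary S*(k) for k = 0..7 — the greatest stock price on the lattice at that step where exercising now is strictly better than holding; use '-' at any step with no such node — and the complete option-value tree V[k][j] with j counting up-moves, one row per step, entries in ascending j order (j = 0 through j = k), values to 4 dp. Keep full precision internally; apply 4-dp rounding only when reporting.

price = 18.3131
boundary = - 119.4340 111.7555 119.4340 111.7555 119.4340 127.6400 136.4098
tree:
18.3131
25.2960 12.1197
32.9745 17.8514 7.0069
40.1593 25.2960 11.2318 3.2190
46.8822 32.9745 17.2988 5.8039 0.8907
53.1729 40.1593 25.2960 10.1690 1.8758 0.0000
59.0591 46.8822 32.9745 17.0900 3.9506 0.0000 0.0000
64.5669 53.1729 40.1593 25.2960 8.3202 0.0000 0.0000 0.0000
69.7207 59.0591 46.8822 32.9745 17.0900 0.0000 0.0000 0.0000 0.0000

params: Δt=0.08275 u=1.06871 d=0.93571 q=0.52269 e^(-rΔt)=0.99480
t_8 payoffs: 69.7207 59.0591 46.8822 32.9745 17.0900 0.0000 0.0000 0.0000 0.0000
t_7: node(7,0) S=80.1631 payoff=64.5669 vs cont=63.8144 → 64.5669 [stop]  node(7,1) S=91.5571 payoff=53.1729 vs cont=52.4203 → 53.1729 [stop]  node(7,2) S=104.5707 payoff=40.1593 vs cont=39.4068 → 40.1593 [stop]  node(7,3) S=119.4340 payoff=25.2960 vs cont=24.5435 → 25.2960 [stop]  node(7,4) S=136.4098 payoff=8.3202 vs cont=8.1147 → 8.3202 [stop]  node(7,5) S=155.7986 payoff=0.0000 vs cont=0.0000 → 0.0000 [wait]  node(7,6) S=177.9432 payoff=0.0000 vs cont=0.0000 → 0.0000 [wait]  node(7,7) S=203.2354 payoff=0.0000 vs cont=0.0000 → 0.0000 [wait]  ⇒ S*(7)=136.4098
t_6: node(6,0) S=85.6709 payoff=59.0591 vs cont=58.3066 → 59.0591 [stop]  node(6,1) S=97.8478 payoff=46.8822 vs cont=46.1297 → 46.8822 [stop]  node(6,2) S=111.7555 payoff=32.9745 vs cont=32.2219 → 32.9745 [stop]  node(6,3) S=127.6400 payoff=17.0900 vs cont=16.3374 → 17.0900 [stop]  node(6,4) S=145.7823 payoff=0.0000 vs cont=3.9506 → 3.9506 [wait]  node(6,5) S=166.5032 payoff=0.0000 vs cont=0.0000 → 0.0000 [wait]  node(6,6) S=190.1693 payoff=0.0000 vs cont=0.0000 → 0.0000 [wait]  ⇒ S*(6)=127.6400
t_5: node(5,0) S=91.5571 payoff=53.1729 vs cont=52.4203 → 53.1729 [stop]  node(5,1) S=104.5707 payoff=40.1593 vs cont=39.4068 → 40.1593 [stop]  node(5,2) S=119.4340 payoff=25.2960 vs cont=24.5435 → 25.2960 [stop]  node(5,3) S=136.4098 payoff=8.3202 vs cont=10.1690 → 10.1690 [wait]  node(5,4) S=155.7986 payoff=0.0000 vs cont=1.8758 → 1.8758 [wait]  node(5,5) S=177.9432 payoff=0.0000 vs cont=0.0000 → 0.0000 [wait]  ⇒ S*(5)=119.4340
t_4: node(4,0) S=97.8478 payoff=46.8822 vs cont=46.1297 → 46.8822 [stop]  node(4,1) S=111.7555 payoff=32.9745 vs cont=32.2219 → 32.9745 [stop]  node(4,2) S=127.6400 payoff=17.0900 vs cont=17.2988 → 17.2988 [wait]  node(4,3) S=145.7823 payoff=0.0000 vs cont=5.8039 → 5.8039 [wait]  node(4,4) S=166.5032 payoff=0.0000 vs cont=0.8907 → 0.8907 [wait]  ⇒ S*(4)=111.7555
t_3: node(3,0) S=104.5707 payoff=40.1593 vs cont=39.4068 → 40.1593 [stop]  node(3,1) S=119.4340 payoff=25.2960 vs cont=24.6520 → 25.2960 [stop]  node(3,2) S=136.4098 payoff=8.3202 vs cont=11.2318 → 11.2318 [wait]  node(3,3) S=155.7986 payoff=0.0000 vs cont=3.2190 → 3.2190 [wait]  ⇒ S*(3)=119.4340
t_2: node(2,0) S=111.7555 payoff=32.9745 vs cont=32.2219 → 32.9745 [stop]  node(2,1) S=127.6400 payoff=17.0900 vs cont=17.8514 → 17.8514 [wait]  node(2,2) S=145.7823 payoff=0.0000 vs cont=7.0069 → 7.0069 [wait]  ⇒ S*(2)=111.7555
t_1: node(1,0) S=119.4340 payoff=25.2960 vs cont=24.9394 → 25.2960 [stop]  node(1,1) S=136.4098 payoff=8.3202 vs cont=12.1197 → 12.1197 [wait]  ⇒ S*(1)=119.4340
t_0: node(0,0) S=127.6400 payoff=17.0900 vs cont=18.3131 → 18.3131 [wait]  ⇒ S*(0)=-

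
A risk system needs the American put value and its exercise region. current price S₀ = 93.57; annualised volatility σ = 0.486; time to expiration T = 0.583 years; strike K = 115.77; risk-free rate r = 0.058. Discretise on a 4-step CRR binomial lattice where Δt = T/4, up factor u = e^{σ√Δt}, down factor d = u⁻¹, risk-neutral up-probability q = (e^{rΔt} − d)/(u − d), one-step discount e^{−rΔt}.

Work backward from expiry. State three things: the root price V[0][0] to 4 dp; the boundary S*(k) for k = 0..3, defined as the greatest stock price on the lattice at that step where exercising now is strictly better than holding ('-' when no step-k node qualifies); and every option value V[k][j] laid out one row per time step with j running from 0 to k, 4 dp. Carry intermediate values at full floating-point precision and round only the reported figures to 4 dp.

price = 27.4928
boundary = - - 64.5621 77.7243
tree:
27.4928
38.4859 15.9048
51.2079 25.1944 5.9821
62.1412 38.0457 11.5240 0.0000
71.2230 51.2079 22.2000 0.0000 0.0000

params: Δt=0.14575 u=1.20387 d=0.83065 q=0.47649 e^(-rΔt)=0.99158
t_4 payoffs: 71.2230 51.2079 22.2000 0.0000 0.0000
t_3: node(3,0) S=53.6288 payoff=62.1412 vs cont=61.1667 → 62.1412 [stop]  node(3,1) S=77.7243 payoff=38.0457 vs cont=37.0711 → 38.0457 [stop]  node(3,2) S=112.6461 payoff=3.1239 vs cont=11.5240 → 11.5240 [wait]  node(3,3) S=163.2583 payoff=0.0000 vs cont=0.0000 → 0.0000 [wait]  ⇒ S*(3)=77.7243
t_2: node(2,0) S=64.5621 payoff=51.2079 vs cont=50.2334 → 51.2079 [stop]  node(2,1) S=93.5700 payoff=22.2000 vs cont=25.1944 → 25.1944 [wait]  node(2,2) S=135.6113 payoff=0.0000 vs cont=5.9821 → 5.9821 [wait]  ⇒ S*(2)=64.5621
t_1: node(1,0) S=77.7243 payoff=38.0457 vs cont=38.4859 → 38.4859 [wait]  node(1,1) S=112.6461 payoff=3.1239 vs cont=15.9048 → 15.9048 [wait]  ⇒ S*(1)=-
t_0: node(0,0) S=93.5700 payoff=22.2000 vs cont=27.4928 → 27.4928 [wait]  ⇒ S*(0)=-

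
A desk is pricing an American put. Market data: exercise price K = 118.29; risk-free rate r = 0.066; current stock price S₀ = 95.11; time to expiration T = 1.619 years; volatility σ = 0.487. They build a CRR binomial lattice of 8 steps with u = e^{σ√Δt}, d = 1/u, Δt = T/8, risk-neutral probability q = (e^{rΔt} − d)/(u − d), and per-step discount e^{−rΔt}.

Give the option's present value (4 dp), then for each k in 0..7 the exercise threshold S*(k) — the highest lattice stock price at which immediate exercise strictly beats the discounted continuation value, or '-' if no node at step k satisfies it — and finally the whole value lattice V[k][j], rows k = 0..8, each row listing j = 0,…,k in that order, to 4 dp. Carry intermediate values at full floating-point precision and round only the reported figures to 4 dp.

price = 33.7083
boundary = - - 61.3668 49.2932 61.3668 49.2932 61.3668 76.3976
tree:
33.7083
44.4618 22.8176
56.9232 31.9942 13.3561
68.9968 43.4538 20.2774 6.1108
78.6949 56.9232 29.8474 10.3108 1.6580
86.4850 68.9968 42.2547 17.0263 3.2061 0.0000
92.7425 78.6949 56.9232 27.2940 6.1995 0.0000 0.0000
97.7688 86.4850 68.9968 41.8924 11.9877 0.0000 0.0000 0.0000
101.8062 92.7425 78.6949 56.9232 23.1800 0.0000 0.0000 0.0000 0.0000

params: Δt=0.20237 u=1.24493 d=0.80326 q=0.47589 e^(-rΔt)=0.98673
t_8 payoffs: 101.8062 92.7425 78.6949 56.9232 23.1800 0.0000 0.0000 0.0000 0.0000
t_7: node(7,0) S=20.5212 payoff=97.7688 vs cont=96.1994 → 97.7688 [stop]  node(7,1) S=31.8050 payoff=86.4850 vs cont=84.9156 → 86.4850 [stop]  node(7,2) S=49.2932 payoff=68.9968 vs cont=67.4273 → 68.9968 [stop]  node(7,3) S=76.3976 payoff=41.8924 vs cont=40.3229 → 41.8924 [stop]  node(7,4) S=118.4057 payoff=0.0000 vs cont=11.9877 → 11.9877 [wait]  node(7,5) S=183.5122 payoff=0.0000 vs cont=0.0000 → 0.0000 [wait]  node(7,6) S=284.4183 payoff=0.0000 vs cont=0.0000 → 0.0000 [wait]  node(7,7) S=440.8085 payoff=0.0000 vs cont=0.0000 → 0.0000 [wait]  ⇒ S*(7)=76.3976
t_6: node(6,0) S=25.5475 payoff=92.7425 vs cont=91.1730 → 92.7425 [stop]  node(6,1) S=39.5951 payoff=78.6949 vs cont=77.1255 → 78.6949 [stop]  node(6,2) S=61.3668 payoff=56.9232 vs cont=55.3537 → 56.9232 [stop]  node(6,3) S=95.1100 payoff=23.1800 vs cont=27.2940 → 27.2940 [wait]  node(6,4) S=147.4072 payoff=0.0000 vs cont=6.1995 → 6.1995 [wait]  node(6,5) S=228.4605 payoff=0.0000 vs cont=0.0000 → 0.0000 [wait]  node(6,6) S=354.0819 payoff=0.0000 vs cont=0.0000 → 0.0000 [wait]  ⇒ S*(6)=61.3668
t_5: node(5,0) S=31.8050 payoff=86.4850 vs cont=84.9156 → 86.4850 [stop]  node(5,1) S=49.2932 payoff=68.9968 vs cont=67.4273 → 68.9968 [stop]  node(5,2) S=76.3976 payoff=41.8924 vs cont=42.2547 → 42.2547 [wait]  node(5,3) S=118.4057 payoff=0.0000 vs cont=17.0263 → 17.0263 [wait]  node(5,4) S=183.5122 payoff=0.0000 vs cont=3.2061 → 3.2061 [wait]  node(5,5) S=284.4183 payoff=0.0000 vs cont=0.0000 → 0.0000 [wait]  ⇒ S*(5)=49.2932
t_4: node(4,0) S=39.5951 payoff=78.6949 vs cont=77.1255 → 78.6949 [stop]  node(4,1) S=61.3668 payoff=56.9232 vs cont=55.5239 → 56.9232 [stop]  node(4,2) S=95.1100 payoff=23.1800 vs cont=29.8474 → 29.8474 [wait]  node(4,3) S=147.4072 payoff=0.0000 vs cont=10.3108 → 10.3108 [wait]  node(4,4) S=228.4605 payoff=0.0000 vs cont=1.6580 → 1.6580 [wait]  ⇒ S*(4)=61.3668
t_3: node(3,0) S=49.2932 payoff=68.9968 vs cont=67.4273 → 68.9968 [stop]  node(3,1) S=76.3976 payoff=41.8924 vs cont=43.4538 → 43.4538 [wait]  node(3,2) S=118.4057 payoff=0.0000 vs cont=20.2774 → 20.2774 [wait]  node(3,3) S=183.5122 payoff=0.0000 vs cont=6.1108 → 6.1108 [wait]  ⇒ S*(3)=49.2932
t_2: node(2,0) S=61.3668 payoff=56.9232 vs cont=56.0869 → 56.9232 [stop]  node(2,1) S=95.1100 payoff=23.1800 vs cont=31.9942 → 31.9942 [wait]  node(2,2) S=147.4072 payoff=0.0000 vs cont=13.3561 → 13.3561 [wait]  ⇒ S*(2)=61.3668
t_1: node(1,0) S=76.3976 payoff=41.8924 vs cont=44.4618 → 44.4618 [wait]  node(1,1) S=118.4057 payoff=0.0000 vs cont=22.8176 → 22.8176 [wait]  ⇒ S*(1)=-
t_0: node(0,0) S=95.1100 payoff=23.1800 vs cont=33.7083 → 33.7083 [wait]  ⇒ S*(0)=-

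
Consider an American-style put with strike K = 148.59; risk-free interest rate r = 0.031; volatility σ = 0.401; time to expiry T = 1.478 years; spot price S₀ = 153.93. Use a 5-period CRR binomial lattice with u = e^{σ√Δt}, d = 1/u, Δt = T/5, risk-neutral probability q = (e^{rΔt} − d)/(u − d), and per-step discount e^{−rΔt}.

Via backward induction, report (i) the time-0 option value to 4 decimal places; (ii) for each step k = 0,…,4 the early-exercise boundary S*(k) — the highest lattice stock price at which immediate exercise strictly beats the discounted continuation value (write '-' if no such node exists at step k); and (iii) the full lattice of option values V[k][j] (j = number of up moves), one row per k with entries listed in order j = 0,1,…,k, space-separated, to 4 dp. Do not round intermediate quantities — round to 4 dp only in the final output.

price = 24.8625
boundary = - - - 80.0329 99.5299
tree:
24.8625
36.2642 12.3218
51.0236 20.1110 3.6624
68.5571 31.9909 6.9302 0.0000
84.2348 49.0601 13.1134 0.0000 0.0000
96.8414 68.5571 24.8135 0.0000 0.0000 0.0000

Δt=0.29560, u=1.24361, d=0.80411, q=0.46666, disc=e^(-rΔt)=0.99088
k=5 terminal: V=max(K-S,0) → 96.8414 68.5571 24.8135 0.0000 0.0000 0.0000
k=4: j=0 S=64.3552 intr=84.2348 cont=82.8794 V=84.2348[EX]; j=1 S=99.5299 intr=49.0601 cont=47.7047 V=49.0601[EX]; j=2 S=153.9300 intr=0.0000 cont=13.1134 V=13.1134[hold]; j=3 S=238.0637 intr=0.0000 cont=0.0000 V=0.0000[hold]; j=4 S=368.1824 intr=0.0000 cont=0.0000 V=0.0000[hold]  S*(4)=99.5299
k=3: j=0 S=80.0329 intr=68.5571 cont=67.2017 V=68.5571[EX]; j=1 S=123.7765 intr=24.8135 cont=31.9909 V=31.9909[hold]; j=2 S=191.4292 intr=0.0000 cont=6.9302 V=6.9302[hold]; j=3 S=296.0589 intr=0.0000 cont=0.0000 V=0.0000[hold]  S*(3)=80.0329
k=2: j=0 S=99.5299 intr=49.0601 cont=51.0236 V=51.0236[hold]; j=1 S=153.9300 intr=0.0000 cont=20.1110 V=20.1110[hold]; j=2 S=238.0637 intr=0.0000 cont=3.6624 V=3.6624[hold]  S*(2)=-
k=1: j=0 S=123.7765 intr=24.8135 cont=36.2642 V=36.2642[hold]; j=1 S=191.4292 intr=0.0000 cont=12.3218 V=12.3218[hold]  S*(1)=-
k=0: j=0 S=153.9300 intr=0.0000 cont=24.8625 V=24.8625[hold]  S*(0)=-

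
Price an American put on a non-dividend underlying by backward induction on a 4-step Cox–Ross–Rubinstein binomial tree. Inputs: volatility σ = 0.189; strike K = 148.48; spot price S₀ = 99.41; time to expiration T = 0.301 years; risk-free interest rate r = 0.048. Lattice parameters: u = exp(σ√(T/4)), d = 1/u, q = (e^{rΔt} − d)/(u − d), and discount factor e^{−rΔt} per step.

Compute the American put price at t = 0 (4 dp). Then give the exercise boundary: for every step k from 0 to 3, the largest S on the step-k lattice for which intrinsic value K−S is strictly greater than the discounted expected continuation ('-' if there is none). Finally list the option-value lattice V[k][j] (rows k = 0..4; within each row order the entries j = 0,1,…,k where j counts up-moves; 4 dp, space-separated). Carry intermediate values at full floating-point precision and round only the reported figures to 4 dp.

price = 49.0700
boundary = 99.4100 104.7000 110.2714 116.1393
tree:
49.0700
54.0927 43.7800
58.8616 49.0700 38.2086
63.3896 54.0927 43.7800 32.3407
67.6887 58.8616 49.0700 38.2086 26.1605

Δt=0.07525, u=1.05321, d=0.94948, q=0.52192, disc=e^(-rΔt)=0.99639
k=4 terminal: V=max(K-S,0) → 67.6887 58.8616 49.0700 38.2086 26.1605
k=3: j=0 S=85.0904 intr=63.3896 cont=62.8542 V=63.3896[EX]; j=1 S=94.3873 intr=54.0927 cont=53.5573 V=54.0927[EX]; j=2 S=104.7000 intr=43.7800 cont=43.2447 V=43.7800[EX]; j=3 S=116.1393 intr=32.3407 cont=31.8053 V=32.3407[EX]  S*(3)=116.1393
k=2: j=0 S=89.6184 intr=58.8616 cont=58.3262 V=58.8616[EX]; j=1 S=99.4100 intr=49.0700 cont=48.5347 V=49.0700[EX]; j=2 S=110.2714 intr=38.2086 cont=37.6733 V=38.2086[EX]  S*(2)=110.2714
k=1: j=0 S=94.3873 intr=54.0927 cont=53.5573 V=54.0927[EX]; j=1 S=104.7000 intr=43.7800 cont=43.2447 V=43.7800[EX]  S*(1)=104.7000
k=0: j=0 S=99.4100 intr=49.0700 cont=48.5347 V=49.0700[EX]  S*(0)=99.4100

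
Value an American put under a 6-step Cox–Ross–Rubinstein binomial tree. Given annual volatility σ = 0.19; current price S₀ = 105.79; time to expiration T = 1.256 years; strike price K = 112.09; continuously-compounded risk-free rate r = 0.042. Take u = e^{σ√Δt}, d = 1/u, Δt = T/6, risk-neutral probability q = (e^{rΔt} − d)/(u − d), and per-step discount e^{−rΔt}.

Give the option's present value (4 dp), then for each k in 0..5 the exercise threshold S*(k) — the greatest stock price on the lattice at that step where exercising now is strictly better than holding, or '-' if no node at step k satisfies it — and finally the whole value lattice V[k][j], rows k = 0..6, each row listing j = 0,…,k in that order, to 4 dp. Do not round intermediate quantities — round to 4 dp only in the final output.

params: Δt=0.20933 u=1.09082 d=0.91674 q=0.52901 e^(-rΔt)=0.99125
t_6 payoffs: 49.2952 37.3711 23.1827 6.3000 0.0000 0.0000 0.0000
t_5: node(5,0) S=68.4979 payoff=43.5921 vs cont=42.6109 → 43.5921 [stop]  node(5,1) S=81.5050 payoff=30.5850 vs cont=29.6038 → 30.5850 [stop]  node(5,2) S=96.9820 payoff=15.1080 vs cont=14.1268 → 15.1080 [stop]  node(5,3) S=115.3980 payoff=0.0000 vs cont=2.9413 → 2.9413 [wait]  node(5,4) S=137.3109 payoff=0.0000 vs cont=0.0000 → 0.0000 [wait]  node(5,5) S=163.3850 payoff=0.0000 vs cont=0.0000 → 0.0000 [wait]  ⇒ S*(5)=96.9820
t_4: node(4,0) S=74.7189 payoff=37.3711 vs cont=36.3899 → 37.3711 [stop]  node(4,1) S=88.9073 payoff=23.1827 vs cont=22.2015 → 23.1827 [stop]  node(4,2) S=105.7900 payoff=6.3000 vs cont=8.5958 → 8.5958 [wait]  node(4,3) S=125.8785 payoff=0.0000 vs cont=1.3732 → 1.3732 [wait]  node(4,4) S=149.7816 payoff=0.0000 vs cont=0.0000 → 0.0000 [wait]  ⇒ S*(4)=88.9073
t_3: node(3,0) S=81.5050 payoff=30.5850 vs cont=29.6038 → 30.5850 [stop]  node(3,1) S=96.9820 payoff=15.1080 vs cont=15.3307 → 15.3307 [wait]  node(3,2) S=115.3980 payoff=0.0000 vs cont=4.7332 → 4.7332 [wait]  node(3,3) S=137.3109 payoff=0.0000 vs cont=0.6411 → 0.6411 [wait]  ⇒ S*(3)=81.5050
t_2: node(2,0) S=88.9073 payoff=23.1827 vs cont=22.3183 → 23.1827 [stop]  node(2,1) S=105.7900 payoff=6.3000 vs cont=9.6394 → 9.6394 [wait]  node(2,2) S=125.8785 payoff=0.0000 vs cont=2.5459 → 2.5459 [wait]  ⇒ S*(2)=88.9073
t_1: node(1,0) S=96.9820 payoff=15.1080 vs cont=15.8779 → 15.8779 [wait]  node(1,1) S=115.3980 payoff=0.0000 vs cont=5.8354 → 5.8354 [wait]  ⇒ S*(1)=-
t_0: node(0,0) S=105.7900 payoff=6.3000 vs cont=10.4728 → 10.4728 [wait]  ⇒ S*(0)=-

price = 10.4728
boundary = - - 88.9073 81.5050 88.9073 96.9820
tree:
10.4728
15.8779 5.8354
23.1827 9.6394 2.5459
30.5850 15.3307 4.7332 0.6411
37.3711 23.1827 8.5958 1.3732 0.0000
43.5921 30.5850 15.1080 2.9413 0.0000 0.0000
49.2952 37.3711 23.1827 6.3000 0.0000 0.0000 0.0000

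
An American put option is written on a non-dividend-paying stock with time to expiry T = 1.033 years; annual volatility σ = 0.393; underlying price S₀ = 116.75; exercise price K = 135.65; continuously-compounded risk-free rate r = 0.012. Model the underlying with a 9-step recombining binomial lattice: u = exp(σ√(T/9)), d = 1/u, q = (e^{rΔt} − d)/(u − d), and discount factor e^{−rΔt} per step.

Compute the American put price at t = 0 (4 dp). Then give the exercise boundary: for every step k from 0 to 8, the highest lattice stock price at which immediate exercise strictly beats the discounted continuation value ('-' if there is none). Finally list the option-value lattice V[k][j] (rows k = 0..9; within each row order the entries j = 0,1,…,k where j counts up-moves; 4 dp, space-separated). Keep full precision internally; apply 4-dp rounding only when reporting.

params: Δt=0.11478 u=1.14241 d=0.87534 q=0.47192 e^(-rΔt)=0.99862
t_9 payoffs: 100.4256 89.6782 75.6518 57.3457 33.4542 2.2731 0.0000 0.0000 0.0000 0.0000
t_8: node(8,0) S=40.2409 payoff=95.4091 vs cont=95.2224 → 95.4091 [stop]  node(8,1) S=52.5188 payoff=83.1312 vs cont=82.9445 → 83.1312 [stop]  node(8,2) S=68.5428 payoff=67.1072 vs cont=66.9204 → 67.1072 [stop]  node(8,3) S=89.4560 payoff=46.1940 vs cont=46.0073 → 46.1940 [stop]  node(8,4) S=116.7500 payoff=18.9000 vs cont=18.7133 → 18.9000 [stop]  node(8,5) S=152.3717 payoff=0.0000 vs cont=1.1987 → 1.1987 [wait]  node(8,6) S=198.8619 payoff=0.0000 vs cont=0.0000 → 0.0000 [wait]  node(8,7) S=259.5368 payoff=0.0000 vs cont=0.0000 → 0.0000 [wait]  node(8,8) S=338.7243 payoff=0.0000 vs cont=0.0000 → 0.0000 [wait]  ⇒ S*(8)=116.7500
t_7: node(7,0) S=45.9718 payoff=89.6782 vs cont=89.4915 → 89.6782 [stop]  node(7,1) S=59.9982 payoff=75.6518 vs cont=75.4651 → 75.6518 [stop]  node(7,2) S=78.3043 payoff=57.3457 vs cont=57.1590 → 57.3457 [stop]  node(7,3) S=102.1958 payoff=33.4542 vs cont=33.2675 → 33.4542 [stop]  node(7,4) S=133.3769 payoff=2.2731 vs cont=10.5318 → 10.5318 [wait]  node(7,5) S=174.0716 payoff=0.0000 vs cont=0.6321 → 0.6321 [wait]  node(7,6) S=227.1827 payoff=0.0000 vs cont=0.0000 → 0.0000 [wait]  node(7,7) S=296.4986 payoff=0.0000 vs cont=0.0000 → 0.0000 [wait]  ⇒ S*(7)=102.1958
t_6: node(6,0) S=52.5188 payoff=83.1312 vs cont=82.9445 → 83.1312 [stop]  node(6,1) S=68.5428 payoff=67.1072 vs cont=66.9204 → 67.1072 [stop]  node(6,2) S=89.4560 payoff=46.1940 vs cont=46.0073 → 46.1940 [stop]  node(6,3) S=116.7500 payoff=18.9000 vs cont=22.6054 → 22.6054 [wait]  node(6,4) S=152.3717 payoff=0.0000 vs cont=5.8519 → 5.8519 [wait]  node(6,5) S=198.8619 payoff=0.0000 vs cont=0.3334 → 0.3334 [wait]  node(6,6) S=259.5368 payoff=0.0000 vs cont=0.0000 → 0.0000 [wait]  ⇒ S*(6)=89.4560
t_5: node(5,0) S=59.9982 payoff=75.6518 vs cont=75.4651 → 75.6518 [stop]  node(5,1) S=78.3043 payoff=57.3457 vs cont=57.1590 → 57.3457 [stop]  node(5,2) S=102.1958 payoff=33.4542 vs cont=35.0137 → 35.0137 [wait]  node(5,3) S=133.3769 payoff=2.2731 vs cont=14.6788 → 14.6788 [wait]  node(5,4) S=174.0716 payoff=0.0000 vs cont=3.2431 → 3.2431 [wait]  node(5,5) S=227.1827 payoff=0.0000 vs cont=0.1758 → 0.1758 [wait]  ⇒ S*(5)=78.3043
t_4: node(4,0) S=68.5428 payoff=67.1072 vs cont=66.9204 → 67.1072 [stop]  node(4,1) S=89.4560 payoff=46.1940 vs cont=46.7423 → 46.7423 [wait]  node(4,2) S=116.7500 payoff=18.9000 vs cont=25.3822 → 25.3822 [wait]  node(4,3) S=152.3717 payoff=0.0000 vs cont=9.2692 → 9.2692 [wait]  node(4,4) S=198.8619 payoff=0.0000 vs cont=1.7931 → 1.7931 [wait]  ⇒ S*(4)=68.5428
t_3: node(3,0) S=78.3043 payoff=57.3457 vs cont=57.4173 → 57.4173 [wait]  node(3,1) S=102.1958 payoff=33.4542 vs cont=36.6115 → 36.6115 [wait]  node(3,2) S=133.3769 payoff=2.2731 vs cont=17.7536 → 17.7536 [wait]  node(3,3) S=174.0716 payoff=0.0000 vs cont=5.7332 → 5.7332 [wait]  ⇒ S*(3)=-
t_2: node(2,0) S=89.4560 payoff=46.1940 vs cont=47.5330 → 47.5330 [wait]  node(2,1) S=116.7500 payoff=18.9000 vs cont=27.6739 → 27.6739 [wait]  node(2,2) S=152.3717 payoff=0.0000 vs cont=12.0643 → 12.0643 [wait]  ⇒ S*(2)=-
t_1: node(1,0) S=102.1958 payoff=33.4542 vs cont=38.1085 → 38.1085 [wait]  node(1,1) S=133.3769 payoff=2.2731 vs cont=20.2794 → 20.2794 [wait]  ⇒ S*(1)=-
t_0: node(0,0) S=116.7500 payoff=18.9000 vs cont=29.6536 → 29.6536 [wait]  ⇒ S*(0)=-

price = 29.6536
boundary = - - - - 68.5428 78.3043 89.4560 102.1958 116.7500
tree:
29.6536
38.1085 20.2794
47.5330 27.6739 12.0643
57.4173 36.6115 17.7536 5.7332
67.1072 46.7423 25.3822 9.2692 1.7931
75.6518 57.3457 35.0137 14.6788 3.2431 0.1758
83.1312 67.1072 46.1940 22.6054 5.8519 0.3334 0.0000
89.6782 75.6518 57.3457 33.4542 10.5318 0.6321 0.0000 0.0000
95.4091 83.1312 67.1072 46.1940 18.9000 1.1987 0.0000 0.0000 0.0000
100.4256 89.6782 75.6518 57.3457 33.4542 2.2731 0.0000 0.0000 0.0000 0.0000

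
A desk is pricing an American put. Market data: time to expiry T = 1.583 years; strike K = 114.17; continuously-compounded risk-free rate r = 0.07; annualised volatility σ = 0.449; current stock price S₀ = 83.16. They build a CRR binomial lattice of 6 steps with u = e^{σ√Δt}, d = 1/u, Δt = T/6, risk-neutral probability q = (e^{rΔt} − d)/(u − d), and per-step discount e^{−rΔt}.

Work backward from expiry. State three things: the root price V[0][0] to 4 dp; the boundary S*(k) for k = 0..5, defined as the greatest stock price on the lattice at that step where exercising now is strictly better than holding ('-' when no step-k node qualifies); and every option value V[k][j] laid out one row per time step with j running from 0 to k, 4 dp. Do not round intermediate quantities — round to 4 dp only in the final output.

price = 35.3240
boundary = - 66.0320 52.4317 66.0320 52.4317 66.0320
tree:
35.3240
48.1380 22.9531
61.7383 33.9233 12.0809
72.5374 48.1380 19.9968 4.0624
81.1122 61.7383 31.9108 7.9988 0.0000
87.9210 72.5374 48.1380 15.7494 0.0000 0.0000
93.3274 81.1122 61.7383 31.0100 0.0000 0.0000 0.0000

params: Δt=0.26383 u=1.25939 d=0.79404 q=0.48265 e^(-rΔt)=0.98170
t_6 payoffs: 93.3274 81.1122 61.7383 31.0100 0.0000 0.0000 0.0000
t_5: node(5,0) S=26.2490 payoff=87.9210 vs cont=85.8318 → 87.9210 [stop]  node(5,1) S=41.6326 payoff=72.5374 vs cont=70.4482 → 72.5374 [stop]  node(5,2) S=66.0320 payoff=48.1380 vs cont=46.0489 → 48.1380 [stop]  node(5,3) S=104.7309 payoff=9.4391 vs cont=15.7494 → 15.7494 [wait]  node(5,4) S=166.1098 payoff=0.0000 vs cont=0.0000 → 0.0000 [wait]  node(5,5) S=263.4607 payoff=0.0000 vs cont=0.0000 → 0.0000 [wait]  ⇒ S*(5)=66.0320
t_4: node(4,0) S=33.0578 payoff=81.1122 vs cont=79.0231 → 81.1122 [stop]  node(4,1) S=52.4317 payoff=61.7383 vs cont=59.6491 → 61.7383 [stop]  node(4,2) S=83.1600 payoff=31.0100 vs cont=31.9108 → 31.9108 [wait]  node(4,3) S=131.8970 payoff=0.0000 vs cont=7.9988 → 7.9988 [wait]  node(4,4) S=209.1971 payoff=0.0000 vs cont=0.0000 → 0.0000 [wait]  ⇒ S*(4)=52.4317
t_3: node(3,0) S=41.6326 payoff=72.5374 vs cont=70.4482 → 72.5374 [stop]  node(3,1) S=66.0320 payoff=48.1380 vs cont=46.4757 → 48.1380 [stop]  node(3,2) S=104.7309 payoff=9.4391 vs cont=19.9968 → 19.9968 [wait]  node(3,3) S=166.1098 payoff=0.0000 vs cont=4.0624 → 4.0624 [wait]  ⇒ S*(3)=66.0320
t_2: node(2,0) S=52.4317 payoff=61.7383 vs cont=59.6491 → 61.7383 [stop]  node(2,1) S=83.1600 payoff=31.0100 vs cont=33.9233 → 33.9233 [wait]  node(2,2) S=131.8970 payoff=0.0000 vs cont=12.0809 → 12.0809 [wait]  ⇒ S*(2)=52.4317
t_1: node(1,0) S=66.0320 payoff=48.1380 vs cont=47.4292 → 48.1380 [stop]  node(1,1) S=104.7309 payoff=9.4391 vs cont=22.9531 → 22.9531 [wait]  ⇒ S*(1)=66.0320
t_0: node(0,0) S=83.1600 payoff=31.0100 vs cont=35.3240 → 35.3240 [wait]  ⇒ S*(0)=-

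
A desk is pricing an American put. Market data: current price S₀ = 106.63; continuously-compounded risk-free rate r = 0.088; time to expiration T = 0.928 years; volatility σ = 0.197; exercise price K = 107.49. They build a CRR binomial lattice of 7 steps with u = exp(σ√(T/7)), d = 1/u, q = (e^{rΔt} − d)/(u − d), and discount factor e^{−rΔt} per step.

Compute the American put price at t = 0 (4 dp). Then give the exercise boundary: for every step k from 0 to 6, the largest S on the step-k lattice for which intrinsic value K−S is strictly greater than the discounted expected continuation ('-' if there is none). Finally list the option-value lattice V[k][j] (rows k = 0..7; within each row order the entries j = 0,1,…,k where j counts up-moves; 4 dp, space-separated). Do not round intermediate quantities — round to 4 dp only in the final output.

Δt=0.13257, u=1.07436, d=0.93078, q=0.56380, disc=e^(-rΔt)=0.98840
k=7 terminal: V=max(K-S,0) → 42.9512 32.9957 21.5044 8.2405 0.0000 0.0000 0.0000 0.0000
k=6: j=0 S=69.3381 intr=38.1519 cont=36.9052 V=38.1519[EX]; j=1 S=80.0340 intr=27.4560 cont=26.2093 V=27.4560[EX]; j=2 S=92.3798 intr=15.1102 cont=13.8635 V=15.1102[EX]; j=3 S=106.6300 intr=0.8600 cont=3.5528 V=3.5528[hold]; j=4 S=123.0784 intr=0.0000 cont=0.0000 V=0.0000[hold]; j=5 S=142.0641 intr=0.0000 cont=0.0000 V=0.0000[hold]; j=6 S=163.9785 intr=0.0000 cont=0.0000 V=0.0000[hold]  S*(6)=92.3798
k=5: j=0 S=74.4943 intr=32.9957 cont=31.7490 V=32.9957[EX]; j=1 S=85.9856 intr=21.5044 cont=20.2577 V=21.5044[EX]; j=2 S=99.2495 intr=8.2405 cont=8.4944 V=8.4944[hold]; j=3 S=114.5594 intr=0.0000 cont=1.5317 V=1.5317[hold]; j=4 S=132.2310 intr=0.0000 cont=0.0000 V=0.0000[hold]; j=5 S=152.6285 intr=0.0000 cont=0.0000 V=0.0000[hold]  S*(5)=85.9856
k=4: j=0 S=80.0340 intr=27.4560 cont=26.2093 V=27.4560[EX]; j=1 S=92.3798 intr=15.1102 cont=14.0050 V=15.1102[EX]; j=2 S=106.6300 intr=0.8600 cont=4.5158 V=4.5158[hold]; j=3 S=123.0784 intr=0.0000 cont=0.6604 V=0.6604[hold]; j=4 S=142.0641 intr=0.0000 cont=0.0000 V=0.0000[hold]  S*(4)=92.3798
k=3: j=0 S=85.9856 intr=21.5044 cont=20.2577 V=21.5044[EX]; j=1 S=99.2495 intr=8.2405 cont=9.0311 V=9.0311[hold]; j=2 S=114.5594 intr=0.0000 cont=2.3150 V=2.3150[hold]; j=3 S=132.2310 intr=0.0000 cont=0.2847 V=0.2847[hold]  S*(3)=85.9856
k=2: j=0 S=92.3798 intr=15.1102 cont=14.3040 V=15.1102[EX]; j=1 S=106.6300 intr=0.8600 cont=5.1837 V=5.1837[hold]; j=2 S=123.0784 intr=0.0000 cont=1.1567 V=1.1567[hold]  S*(2)=92.3798
k=1: j=0 S=99.2495 intr=8.2405 cont=9.4032 V=9.4032[hold]; j=1 S=114.5594 intr=0.0000 cont=2.8795 V=2.8795[hold]  S*(1)=-
k=0: j=0 S=106.6300 intr=0.8600 cont=5.6587 V=5.6587[hold]  S*(0)=-

price = 5.6587
boundary = - - 92.3798 85.9856 92.3798 85.9856 92.3798
tree:
5.6587
9.4032 2.8795
15.1102 5.1837 1.1567
21.5044 9.0311 2.3150 0.2847
27.4560 15.1102 4.5158 0.6604 0.0000
32.9957 21.5044 8.4944 1.5317 0.0000 0.0000
38.1519 27.4560 15.1102 3.5528 0.0000 0.0000 0.0000
42.9512 32.9957 21.5044 8.2405 0.0000 0.0000 0.0000 0.0000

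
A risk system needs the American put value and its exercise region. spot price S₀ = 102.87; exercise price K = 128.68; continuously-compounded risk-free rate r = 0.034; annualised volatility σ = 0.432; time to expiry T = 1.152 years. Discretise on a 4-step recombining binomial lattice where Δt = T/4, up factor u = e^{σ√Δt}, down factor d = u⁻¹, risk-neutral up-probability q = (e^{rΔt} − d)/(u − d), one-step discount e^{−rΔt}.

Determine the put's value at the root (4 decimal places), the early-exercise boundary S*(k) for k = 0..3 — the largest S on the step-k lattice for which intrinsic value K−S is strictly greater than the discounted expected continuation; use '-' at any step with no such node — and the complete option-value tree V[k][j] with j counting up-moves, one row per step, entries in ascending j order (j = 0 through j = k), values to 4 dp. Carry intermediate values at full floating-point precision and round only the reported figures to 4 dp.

Δt=0.28800  u=1.26091  d=0.79308  q=0.46333  discount=0.99026
step 4 (expiry): payoffs max(K−S,0) = 87.9842 63.9778 25.8100 0.0000 0.0000
step 3: (k=3,j=0): S=51.3138, (K−S)⁺=77.3662, hold=76.1123 ⇒ V=77.3662 exercise | (k=3,j=1): S=81.5838, (K−S)⁺=47.0962, hold=45.8423 ⇒ V=47.0962 exercise | (k=3,j=2): S=129.7101, (K−S)⁺=0.0000, hold=13.7164 ⇒ V=13.7164 continue | (k=3,j=3): S=206.2260, (K−S)⁺=0.0000, hold=0.0000 ⇒ V=0.0000 continue  boundary S*=81.5838
step 2: (k=2,j=0): S=64.7022, (K−S)⁺=63.9778, hold=62.7239 ⇒ V=63.9778 exercise | (k=2,j=1): S=102.8700, (K−S)⁺=25.8100, hold=31.3221 ⇒ V=31.3221 continue | (k=2,j=2): S=163.5530, (K−S)⁺=0.0000, hold=7.2894 ⇒ V=7.2894 continue  boundary S*=64.7022
step 1: (k=1,j=0): S=81.5838, (K−S)⁺=47.0962, hold=48.3714 ⇒ V=48.3714 continue | (k=1,j=1): S=129.7101, (K−S)⁺=0.0000, hold=19.9902 ⇒ V=19.9902 continue  boundary S*=-
step 0: (k=0,j=0): S=102.8700, (K−S)⁺=25.8100, hold=34.8783 ⇒ V=34.8783 continue  boundary S*=-

price = 34.8783
boundary = - - 64.7022 81.5838
tree:
34.8783
48.3714 19.9902
63.9778 31.3221 7.2894
77.3662 47.0962 13.7164 0.0000
87.9842 63.9778 25.8100 0.0000 0.0000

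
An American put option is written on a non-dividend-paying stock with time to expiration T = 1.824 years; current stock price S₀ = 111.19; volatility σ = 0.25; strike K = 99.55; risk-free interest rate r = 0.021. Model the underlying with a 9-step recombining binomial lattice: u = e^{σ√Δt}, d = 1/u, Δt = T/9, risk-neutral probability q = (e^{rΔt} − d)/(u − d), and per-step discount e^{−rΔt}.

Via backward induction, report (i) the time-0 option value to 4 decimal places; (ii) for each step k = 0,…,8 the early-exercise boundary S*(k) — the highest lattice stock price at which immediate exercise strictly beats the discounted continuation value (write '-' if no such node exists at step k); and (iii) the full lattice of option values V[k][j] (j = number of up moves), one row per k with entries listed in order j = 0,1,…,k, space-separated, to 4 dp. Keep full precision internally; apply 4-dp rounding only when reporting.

price = 7.4967
boundary = - - - - 70.8847 63.3395 70.8847 79.3288 88.7788
tree:
7.4967
10.9911 3.9365
15.6648 6.2377 1.5832
21.6003 9.6430 2.7590 0.3770
28.6653 14.4583 4.7309 0.7372 0.0066
36.2105 20.8611 7.9412 1.4414 0.0129 0.0000
42.9526 28.6653 12.9456 2.8183 0.0255 0.0000 0.0000
48.9771 36.2105 20.2212 5.5098 0.0503 0.0000 0.0000 0.0000
54.3603 42.9526 28.6653 10.7712 0.0991 0.0000 0.0000 0.0000 0.0000
59.1704 48.9771 36.2105 20.2212 0.1955 0.0000 0.0000 0.0000 0.0000 0.0000

params: Δt=0.20267 u=1.11912 d=0.89356 q=0.49080 e^(-rΔt)=0.99575
t_9 payoffs: 59.1704 48.9771 36.2105 20.2212 0.1955 0.0000 0.0000 0.0000 0.0000 0.0000
t_8: node(8,0) S=45.1897 payoff=54.3603 vs cont=53.9375 → 54.3603 [stop]  node(8,1) S=56.5974 payoff=42.9526 vs cont=42.5298 → 42.9526 [stop]  node(8,2) S=70.8847 payoff=28.6653 vs cont=28.2425 → 28.6653 [stop]  node(8,3) S=88.7788 payoff=10.7712 vs cont=10.3484 → 10.7712 [stop]  node(8,4) S=111.1900 payoff=0.0000 vs cont=0.0991 → 0.0991 [wait]  node(8,5) S=139.2587 payoff=0.0000 vs cont=0.0000 → 0.0000 [wait]  node(8,6) S=174.4129 payoff=0.0000 vs cont=0.0000 → 0.0000 [wait]  node(8,7) S=218.4415 payoff=0.0000 vs cont=0.0000 → 0.0000 [wait]  node(8,8) S=273.5846 payoff=0.0000 vs cont=0.0000 → 0.0000 [wait]  ⇒ S*(8)=88.7788
t_7: node(7,0) S=50.5729 payoff=48.9771 vs cont=48.5543 → 48.9771 [stop]  node(7,1) S=63.3395 payoff=36.2105 vs cont=35.7877 → 36.2105 [stop]  node(7,2) S=79.3288 payoff=20.2212 vs cont=19.7984 → 20.2212 [stop]  node(7,3) S=99.3545 payoff=0.1955 vs cont=5.5098 → 5.5098 [wait]  node(7,4) S=124.4354 payoff=0.0000 vs cont=0.0503 → 0.0503 [wait]  node(7,5) S=155.8477 payoff=0.0000 vs cont=0.0000 → 0.0000 [wait]  node(7,6) S=195.1897 payoff=0.0000 vs cont=0.0000 → 0.0000 [wait]  node(7,7) S=244.4631 payoff=0.0000 vs cont=0.0000 → 0.0000 [wait]  ⇒ S*(7)=79.3288
t_6: node(6,0) S=56.5974 payoff=42.9526 vs cont=42.5298 → 42.9526 [stop]  node(6,1) S=70.8847 payoff=28.6653 vs cont=28.2425 → 28.6653 [stop]  node(6,2) S=88.7788 payoff=10.7712 vs cont=12.9456 → 12.9456 [wait]  node(6,3) S=111.1900 payoff=0.0000 vs cont=2.8183 → 2.8183 [wait]  node(6,4) S=139.2587 payoff=0.0000 vs cont=0.0255 → 0.0255 [wait]  node(6,5) S=174.4129 payoff=0.0000 vs cont=0.0000 → 0.0000 [wait]  node(6,6) S=218.4415 payoff=0.0000 vs cont=0.0000 → 0.0000 [wait]  ⇒ S*(6)=70.8847
t_5: node(5,0) S=63.3395 payoff=36.2105 vs cont=35.7877 → 36.2105 [stop]  node(5,1) S=79.3288 payoff=20.2212 vs cont=20.8611 → 20.8611 [wait]  node(5,2) S=99.3545 payoff=0.1955 vs cont=7.9412 → 7.9412 [wait]  node(5,3) S=124.4354 payoff=0.0000 vs cont=1.4414 → 1.4414 [wait]  node(5,4) S=155.8477 payoff=0.0000 vs cont=0.0129 → 0.0129 [wait]  node(5,5) S=195.1897 payoff=0.0000 vs cont=0.0000 → 0.0000 [wait]  ⇒ S*(5)=63.3395
t_4: node(4,0) S=70.8847 payoff=28.6653 vs cont=28.5552 → 28.6653 [stop]  node(4,1) S=88.7788 payoff=10.7712 vs cont=14.4583 → 14.4583 [wait]  node(4,2) S=111.1900 payoff=0.0000 vs cont=4.7309 → 4.7309 [wait]  node(4,3) S=139.2587 payoff=0.0000 vs cont=0.7372 → 0.7372 [wait]  node(4,4) S=174.4129 payoff=0.0000 vs cont=0.0066 → 0.0066 [wait]  ⇒ S*(4)=70.8847
t_3: node(3,0) S=79.3288 payoff=20.2212 vs cont=21.6003 → 21.6003 [wait]  node(3,1) S=99.3545 payoff=0.1955 vs cont=9.6430 → 9.6430 [wait]  node(3,2) S=124.4354 payoff=0.0000 vs cont=2.7590 → 2.7590 [wait]  node(3,3) S=155.8477 payoff=0.0000 vs cont=0.3770 → 0.3770 [wait]  ⇒ S*(3)=-
t_2: node(2,0) S=88.7788 payoff=10.7712 vs cont=15.6648 → 15.6648 [wait]  node(2,1) S=111.1900 payoff=0.0000 vs cont=6.2377 → 6.2377 [wait]  node(2,2) S=139.2587 payoff=0.0000 vs cont=1.5832 → 1.5832 [wait]  ⇒ S*(2)=-
t_1: node(1,0) S=99.3545 payoff=0.1955 vs cont=10.9911 → 10.9911 [wait]  node(1,1) S=124.4354 payoff=0.0000 vs cont=3.9365 → 3.9365 [wait]  ⇒ S*(1)=-
t_0: node(0,0) S=111.1900 payoff=0.0000 vs cont=7.4967 → 7.4967 [wait]  ⇒ S*(0)=-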